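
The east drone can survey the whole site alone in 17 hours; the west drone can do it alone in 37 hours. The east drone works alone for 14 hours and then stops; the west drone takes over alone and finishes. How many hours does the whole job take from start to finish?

349/17 hours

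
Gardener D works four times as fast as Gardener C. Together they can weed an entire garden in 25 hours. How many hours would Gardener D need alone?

125/4 hours

Let Gardener C's rate be r; then Gardener D's rate is 4r, so together (4 + 1)r = 5r = 1/25.
Thus r = 1/125 per hour.
Gardener C alone: 125 hours; Gardener D alone: 125/4 hours.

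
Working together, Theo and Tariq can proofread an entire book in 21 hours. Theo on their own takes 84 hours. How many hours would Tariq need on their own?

Combined rate is 1/21 per hour.
Known contribution: 1/84 per hour.
So Tariq's rate is 1/21 − 1/84 = 1/28, meaning 28 hours alone.

28 hours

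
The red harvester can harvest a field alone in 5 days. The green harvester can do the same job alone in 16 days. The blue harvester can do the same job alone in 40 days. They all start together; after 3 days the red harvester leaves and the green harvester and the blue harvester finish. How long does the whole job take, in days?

32/7 days

In the first 3 days the combined rate is 23/80, so 69/80 of the job is done, leaving 11/80.
After the red harvester leaves the rate is 7/80 per day; the remaining 11/80 takes 11/7 days.
Total = 3 + 11/7 = 32/7 days.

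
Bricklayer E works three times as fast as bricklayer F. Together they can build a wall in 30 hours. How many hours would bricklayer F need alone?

Let bricklayer F's rate be r; then bricklayer E's rate is 3r, so together (3 + 1)r = 4r = 1/30.
Thus r = 1/120 per hour.
Bricklayer F alone: 120 hours; bricklayer E alone: 40 hours.

120 hours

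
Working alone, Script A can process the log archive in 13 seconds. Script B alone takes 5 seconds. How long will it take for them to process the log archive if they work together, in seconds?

With two workers the combined time is the product over the sum: 13·5/(13+5) = 65/18 seconds.

65/18 seconds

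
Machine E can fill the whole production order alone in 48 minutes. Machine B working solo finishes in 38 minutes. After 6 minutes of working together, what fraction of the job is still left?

109/152

Combined rate: 1/48 + 1/38 = (19 + 24)/912 = 43/912 per minute.
In 6 minutes they complete 6·43/912 = 43/152 of the job.
So 109/152 remains.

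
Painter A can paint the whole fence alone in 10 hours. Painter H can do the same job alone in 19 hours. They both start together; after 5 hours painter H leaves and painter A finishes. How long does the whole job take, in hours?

140/19 hours

In the first 5 hours the combined rate is 29/190, so 29/38 of the job is done, leaving 9/38.
After painter H leaves the rate is 1/10 per hour; the remaining 9/38 takes 45/19 hours.
Total = 5 + 45/19 = 140/19 hours.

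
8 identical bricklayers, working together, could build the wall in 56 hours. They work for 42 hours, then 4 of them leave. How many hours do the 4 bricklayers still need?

One bricklayer does 1/448 of the job per hour.
After 42 hours with 8 bricklayers, 3/4 is done (1/4 left).
With 4 bricklayers the rate is 4/448 = 1/112, so the rest takes 1/4 ÷ 1/112 = 28 hours.

28 hours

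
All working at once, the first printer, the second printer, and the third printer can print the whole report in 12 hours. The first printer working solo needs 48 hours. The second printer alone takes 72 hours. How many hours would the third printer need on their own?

144/7 hours

Combined rate is 1/12 per hour.
Known contribution: 1/48 + 1/72 = (3 + 2)/144 = 5/144 per hour.
So the third printer's rate is 1/12 − 5/144 = 7/144, meaning 144/7 hours alone.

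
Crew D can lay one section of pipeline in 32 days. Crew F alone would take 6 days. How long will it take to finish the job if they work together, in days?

96/19 days

With two workers the combined time is the product over the sum: 32·6/(32+6) = 192/38 = 96/19 days.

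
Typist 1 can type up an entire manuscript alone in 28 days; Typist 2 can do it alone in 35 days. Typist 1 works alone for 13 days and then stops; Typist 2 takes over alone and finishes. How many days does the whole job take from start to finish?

127/4 days

In 13 days Typist 1 does 13/28 of the job, leaving 15/28.
Typist 2 works at 1/35 per day, so finishing takes 15/28 ÷ 1/35 = 75/4 days.
Total time = 13 + 75/4 = 127/4 days.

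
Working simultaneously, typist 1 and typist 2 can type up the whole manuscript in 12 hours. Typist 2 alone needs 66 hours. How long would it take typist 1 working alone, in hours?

44/3 hours

Combined rate is 1/12 per hour.
Known contribution: 1/66 per hour.
So typist 1's rate is 1/12 − 1/66 = 3/44, meaning 44/3 hours alone.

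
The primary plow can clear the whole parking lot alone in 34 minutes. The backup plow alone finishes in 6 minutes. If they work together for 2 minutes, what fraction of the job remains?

31/51

Combined rate: 1/34 + 1/6 = (3 + 17)/102 = 20/102 = 10/51 per minute.
In 2 minutes they complete 2·10/51 = 20/51 of the job.
So 31/51 remains.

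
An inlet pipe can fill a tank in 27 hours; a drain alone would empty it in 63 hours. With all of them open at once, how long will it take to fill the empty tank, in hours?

Net rate = 1/27 − 1/63 = (7 − 3)/189 = 4/189 per hour.
Filling time = 1 ÷ (4/189) = 189/4 hours.

189/4 hours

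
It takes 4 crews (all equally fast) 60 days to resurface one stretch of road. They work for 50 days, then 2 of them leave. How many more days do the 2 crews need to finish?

20 days

One crew does 1/240 of the job per day.
After 50 days with 4 crews, 5/6 is done (1/6 left).
With 2 crews the rate is 2/240 = 1/120, so the rest takes 1/6 ÷ 1/120 = 20 days.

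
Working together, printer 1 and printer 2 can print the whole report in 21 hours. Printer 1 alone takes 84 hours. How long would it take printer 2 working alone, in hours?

Combined rate is 1/21 per hour.
Known contribution: 1/84 per hour.
So printer 2's rate is 1/21 − 1/84 = 1/28, meaning 28 hours alone.

28 hours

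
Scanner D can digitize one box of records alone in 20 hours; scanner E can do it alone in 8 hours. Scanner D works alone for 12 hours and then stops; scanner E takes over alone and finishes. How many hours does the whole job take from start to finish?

76/5 hours

In 12 hours scanner D does 12/20 = 3/5 of the job, leaving 2/5.
Scanner E works at 1/8 per hour, so finishing takes 2/5 ÷ 1/8 = 16/5 hours.
Total time = 12 + 16/5 = 76/5 hours.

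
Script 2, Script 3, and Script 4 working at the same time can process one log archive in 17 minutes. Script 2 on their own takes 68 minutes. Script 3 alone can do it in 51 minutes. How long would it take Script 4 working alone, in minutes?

204/5 minutes

Combined rate is 1/17 per minute.
Known contribution: 1/68 + 1/51 = (3 + 4)/204 = 7/204 per minute.
So Script 4's rate is 1/17 − 7/204 = 5/204, meaning 204/5 minutes alone.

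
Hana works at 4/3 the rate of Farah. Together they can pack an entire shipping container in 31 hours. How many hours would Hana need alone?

217/4 hours

Let Farah's rate be r; then Hana's rate is (4/3)r, so together (4/3 + 1)r = (7/3)r = 1/31.
Thus r = 3/217 per hour.
Farah alone: 217/3 hours; Hana alone: 217/4 hours.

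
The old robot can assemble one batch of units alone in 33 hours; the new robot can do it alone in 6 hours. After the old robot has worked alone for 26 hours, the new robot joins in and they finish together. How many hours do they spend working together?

14/13 hours

In 26 hours the old robot does 26/33 of the job, leaving 7/33.
The old robot and the new robot together work at 13/66 per hour, so finishing takes 7/33 ÷ 13/66 = 14/13 hours.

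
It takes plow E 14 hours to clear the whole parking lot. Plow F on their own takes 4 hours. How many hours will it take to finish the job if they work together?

28/9 hours

Combined rate: 1/14 + 1/4 = (2 + 7)/28 = 9/28 per hour.
Time = 1 ÷ (9/28) = 28/9 hours.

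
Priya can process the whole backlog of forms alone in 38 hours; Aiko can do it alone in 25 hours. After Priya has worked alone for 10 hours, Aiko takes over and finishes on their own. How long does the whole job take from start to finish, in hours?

540/19 hours

In 10 hours Priya does 10/38 = 5/19 of the job, leaving 14/19.
Aiko works at 1/25 per hour, so finishing takes 14/19 ÷ 1/25 = 350/19 hours.
Total time = 10 + 350/19 = 540/19 hours.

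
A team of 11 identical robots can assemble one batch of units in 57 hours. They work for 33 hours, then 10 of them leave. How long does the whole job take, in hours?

One robot does 1/627 of the job per hour.
After 33 hours with 11 robots, 11/19 is done (8/19 left).
With 1 robot the rate is 1/627, so the rest takes 8/19 ÷ 1/627 = 264 hours.
Total = 33 + 264 = 297 hours.

297 hours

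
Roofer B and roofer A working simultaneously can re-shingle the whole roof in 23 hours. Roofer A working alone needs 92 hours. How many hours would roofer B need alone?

Combined rate is 1/23 per hour.
Known contribution: 1/92 per hour.
So roofer B's rate is 1/23 − 1/92 = 3/92, meaning 92/3 hours alone.

92/3 hours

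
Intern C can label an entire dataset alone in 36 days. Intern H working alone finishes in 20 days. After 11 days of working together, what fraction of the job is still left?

Combined rate: 1/36 + 1/20 = (5 + 9)/180 = 14/180 = 7/90 per day.
In 11 days they complete 11·7/90 = 77/90 of the job.
So 13/90 remains.

13/90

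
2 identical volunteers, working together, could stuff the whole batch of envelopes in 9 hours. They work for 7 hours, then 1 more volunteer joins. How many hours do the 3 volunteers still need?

4/3 hours

One volunteer does 1/18 of the job per hour.
After 7 hours with 2 volunteers, 7/9 is done (2/9 left).
With 3 volunteers the rate is 3/18 = 1/6, so the rest takes 2/9 ÷ 1/6 = 4/3 hours.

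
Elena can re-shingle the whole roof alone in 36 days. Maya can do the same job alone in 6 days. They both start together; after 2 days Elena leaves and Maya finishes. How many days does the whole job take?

17/3 days

In the first 2 days the combined rate is 7/36, so 7/18 of the job is done, leaving 11/18.
After Elena leaves the rate is 1/6 per day; the remaining 11/18 takes 11/3 days.
Total = 2 + 11/3 = 17/3 days.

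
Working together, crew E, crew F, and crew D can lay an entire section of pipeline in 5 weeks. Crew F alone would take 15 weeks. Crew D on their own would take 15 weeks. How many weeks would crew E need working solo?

15 weeks

Combined rate is 1/5 per week.
Known contribution: 1/15 + 1/15 = (1 + 1)/15 = 2/15 per week.
So crew E's rate is 1/5 − 2/15 = 1/15, meaning 15 weeks alone.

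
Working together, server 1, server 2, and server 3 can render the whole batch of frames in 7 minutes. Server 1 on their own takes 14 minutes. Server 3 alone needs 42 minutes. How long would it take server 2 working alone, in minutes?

21 minutes

Combined rate is 1/7 per minute.
Known contribution: 1/14 + 1/42 = (3 + 1)/42 = 4/42 = 2/21 per minute.
So server 2's rate is 1/7 − 2/21 = 1/21, meaning 21 minutes alone.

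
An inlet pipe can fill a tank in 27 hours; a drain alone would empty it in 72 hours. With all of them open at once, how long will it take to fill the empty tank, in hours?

216/5 hours

Net rate = 1/27 − 1/72 = (8 − 3)/216 = 5/216 per hour.
Filling time = 1 ÷ (5/216) = 216/5 hours.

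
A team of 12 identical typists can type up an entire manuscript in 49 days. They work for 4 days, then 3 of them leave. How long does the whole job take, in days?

64 days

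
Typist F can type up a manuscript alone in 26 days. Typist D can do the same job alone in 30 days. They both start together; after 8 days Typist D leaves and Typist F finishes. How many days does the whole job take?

286/15 days

In the first 8 days the combined rate is 14/195, so 112/195 of the job is done, leaving 83/195.
After Typist D leaves the rate is 1/26 per day; the remaining 83/195 takes 166/15 days.
Total = 8 + 166/15 = 286/15 days.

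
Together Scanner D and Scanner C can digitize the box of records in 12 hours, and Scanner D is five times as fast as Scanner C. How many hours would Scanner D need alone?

Let Scanner C's rate be r; then Scanner D's rate is 5r, so together (5 + 1)r = 6r = 1/12.
Thus r = 1/72 per hour.
Scanner C alone: 72 hours; Scanner D alone: 72/5 hours.

72/5 hours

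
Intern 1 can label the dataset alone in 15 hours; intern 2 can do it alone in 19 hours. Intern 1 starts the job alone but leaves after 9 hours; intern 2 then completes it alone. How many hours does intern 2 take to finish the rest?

38/5 hours

In 9 hours intern 1 does 9/15 = 3/5 of the job, leaving 2/5.
Intern 2 works at 1/19 per hour, so finishing takes 2/5 ÷ 1/19 = 38/5 hours.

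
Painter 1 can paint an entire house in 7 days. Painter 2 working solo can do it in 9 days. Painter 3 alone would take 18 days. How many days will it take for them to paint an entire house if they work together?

42/13 days

Combined rate: 1/7 + 1/9 + 1/18 = (18 + 14 + 7)/126 = 39/126 = 13/42 per day.
Time = 1 ÷ (13/42) = 42/13 days.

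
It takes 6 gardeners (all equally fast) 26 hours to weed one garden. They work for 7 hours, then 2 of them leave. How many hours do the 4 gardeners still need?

One gardener does 1/156 of the job per hour.
After 7 hours with 6 gardeners, 7/26 is done (19/26 left).
With 4 gardeners the rate is 4/156 = 1/39, so the rest takes 19/26 ÷ 1/39 = 57/2 hours.

57/2 hours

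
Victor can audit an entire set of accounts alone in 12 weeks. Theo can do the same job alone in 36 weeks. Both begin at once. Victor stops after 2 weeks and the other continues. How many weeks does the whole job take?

30 weeks

In the first 2 weeks the combined rate is 1/9, so 2/9 of the job is done, leaving 7/9.
After Victor leaves the rate is 1/36 per week; the remaining 7/9 takes 28 weeks.
Total = 2 + 28 = 30 weeks.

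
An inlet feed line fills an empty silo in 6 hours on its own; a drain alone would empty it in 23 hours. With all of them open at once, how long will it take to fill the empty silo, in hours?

Net rate = 1/6 − 1/23 = (23 − 6)/138 = 17/138 per hour.
Filling time = 1 ÷ (17/138) = 138/17 hours.

138/17 hours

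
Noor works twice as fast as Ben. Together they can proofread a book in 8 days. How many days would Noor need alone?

Let Ben's rate be r; then Noor's rate is 2r, so together (2 + 1)r = 3r = 1/8.
Thus r = 1/24 per day.
Ben alone: 24 days; Noor alone: 12 days.

12 days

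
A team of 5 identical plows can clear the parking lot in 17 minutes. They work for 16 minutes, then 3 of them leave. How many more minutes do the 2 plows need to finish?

One plow does 1/85 of the job per minute.
After 16 minutes with 5 plows, 16/17 is done (1/17 left).
With 2 plows the rate is 2/85, so the rest takes 1/17 ÷ 2/85 = 5/2 minutes.

5/2 minutes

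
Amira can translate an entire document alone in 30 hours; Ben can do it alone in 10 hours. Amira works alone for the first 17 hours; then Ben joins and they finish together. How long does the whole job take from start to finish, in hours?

81/4 hours

In 17 hours Amira does 17/30 of the job, leaving 13/30.
Amira and Ben together work at 2/15 per hour, so finishing takes 13/30 ÷ 2/15 = 13/4 hours.
Total time = 17 + 13/4 = 81/4 hours.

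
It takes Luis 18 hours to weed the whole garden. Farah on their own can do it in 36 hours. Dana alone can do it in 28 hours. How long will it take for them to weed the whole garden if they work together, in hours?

42/5 hours

Combined rate: 1/18 + 1/36 + 1/28 = (14 + 7 + 9)/252 = 30/252 = 5/42 per hour.
Time = 1 ÷ (5/42) = 42/5 hours.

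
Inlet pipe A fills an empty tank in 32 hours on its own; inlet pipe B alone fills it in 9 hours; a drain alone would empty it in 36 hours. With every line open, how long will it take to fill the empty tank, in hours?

96/11 hours

Net rate = 1/32 + 1/9 − 1/36 = (9 + 32 − 8)/288 = 33/288 = 11/96 per hour.
Filling time = 1 ÷ (11/96) = 96/11 hours.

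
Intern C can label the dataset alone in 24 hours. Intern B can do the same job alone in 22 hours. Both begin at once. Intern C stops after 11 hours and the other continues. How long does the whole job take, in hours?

143/12 hours

In the first 11 hours the combined rate is 23/264, so 23/24 of the job is done, leaving 1/24.
After intern C leaves the rate is 1/22 per hour; the remaining 1/24 takes 11/12 hours.
Total = 11 + 11/12 = 143/12 hours.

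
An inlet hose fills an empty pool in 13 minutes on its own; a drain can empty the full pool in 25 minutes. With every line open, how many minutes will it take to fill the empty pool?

325/12 minutes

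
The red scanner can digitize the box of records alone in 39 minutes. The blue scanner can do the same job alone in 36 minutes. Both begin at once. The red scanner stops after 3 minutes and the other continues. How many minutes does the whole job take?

In the first 3 minutes the combined rate is 25/468, so 25/156 of the job is done, leaving 131/156.
After the red scanner leaves the rate is 1/36 per minute; the remaining 131/156 takes 393/13 minutes.
Total = 3 + 393/13 = 432/13 minutes.

432/13 minutes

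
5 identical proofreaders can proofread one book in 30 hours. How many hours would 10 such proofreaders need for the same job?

15 hours

Total work is 5·30 = 150 proofreader-hours.
With 10 proofreaders: 150/10 = 15 hours.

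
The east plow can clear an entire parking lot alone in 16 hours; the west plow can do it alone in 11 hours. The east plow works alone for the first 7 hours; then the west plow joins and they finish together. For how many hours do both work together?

11/3 hours

In 7 hours the east plow does 7/16 of the job, leaving 9/16.
The east plow and the west plow together work at 27/176 per hour, so finishing takes 9/16 ÷ 27/176 = 11/3 hours.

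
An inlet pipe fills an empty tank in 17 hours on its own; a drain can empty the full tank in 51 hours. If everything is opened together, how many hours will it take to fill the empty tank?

51/2 hours

Net rate = 1/17 − 1/51 = (3 − 1)/51 = 2/51 per hour.
Filling time = 1 ÷ (2/51) = 51/2 hours.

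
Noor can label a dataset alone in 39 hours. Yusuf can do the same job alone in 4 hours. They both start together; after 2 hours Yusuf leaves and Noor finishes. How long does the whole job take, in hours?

39/2 hours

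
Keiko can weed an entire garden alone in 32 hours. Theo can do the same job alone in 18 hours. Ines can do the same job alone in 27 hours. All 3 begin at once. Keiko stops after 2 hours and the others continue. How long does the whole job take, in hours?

81/8 hours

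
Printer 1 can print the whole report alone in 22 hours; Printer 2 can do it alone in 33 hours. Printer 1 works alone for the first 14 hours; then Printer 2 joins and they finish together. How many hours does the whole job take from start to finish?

94/5 hours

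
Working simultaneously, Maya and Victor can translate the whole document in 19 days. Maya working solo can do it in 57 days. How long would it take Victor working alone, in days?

57/2 days

Combined rate is 1/19 per day.
Known contribution: 1/57 per day.
So Victor's rate is 1/19 − 1/57 = 2/57, meaning 57/2 days alone.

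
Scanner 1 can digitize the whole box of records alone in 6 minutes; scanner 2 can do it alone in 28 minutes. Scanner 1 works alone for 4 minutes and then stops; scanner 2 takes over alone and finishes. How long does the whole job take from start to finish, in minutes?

In 4 minutes scanner 1 does 4/6 = 2/3 of the job, leaving 1/3.
Scanner 2 works at 1/28 per minute, so finishing takes 1/3 ÷ 1/28 = 28/3 minutes.
Total time = 4 + 28/3 = 40/3 minutes.

40/3 minutes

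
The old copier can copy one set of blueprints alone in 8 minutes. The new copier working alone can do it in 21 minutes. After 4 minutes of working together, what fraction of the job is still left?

13/42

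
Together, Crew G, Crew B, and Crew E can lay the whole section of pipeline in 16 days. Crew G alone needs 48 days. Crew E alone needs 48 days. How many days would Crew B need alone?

Combined rate is 1/16 per day.
Known contribution: 1/48 + 1/48 = (1 + 1)/48 = 2/48 = 1/24 per day.
So Crew B's rate is 1/16 − 1/24 = 1/48, meaning 48 days alone.

48 days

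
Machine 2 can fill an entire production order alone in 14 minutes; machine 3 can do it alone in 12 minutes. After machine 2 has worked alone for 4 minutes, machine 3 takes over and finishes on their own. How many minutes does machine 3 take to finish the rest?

60/7 minutes

In 4 minutes machine 2 does 4/14 = 2/7 of the job, leaving 5/7.
Machine 3 works at 1/12 per minute, so finishing takes 5/7 ÷ 1/12 = 60/7 minutes.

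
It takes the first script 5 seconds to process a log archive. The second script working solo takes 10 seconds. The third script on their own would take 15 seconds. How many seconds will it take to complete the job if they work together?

30/11 seconds

Combined rate: 1/5 + 1/10 + 1/15 = (6 + 3 + 2)/30 = 11/30 per second.
Time = 1 ÷ (11/30) = 30/11 seconds.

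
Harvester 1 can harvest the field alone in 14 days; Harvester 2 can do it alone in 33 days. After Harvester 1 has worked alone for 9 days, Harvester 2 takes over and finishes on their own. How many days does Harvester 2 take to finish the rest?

In 9 days Harvester 1 does 9/14 of the job, leaving 5/14.
Harvester 2 works at 1/33 per day, so finishing takes 5/14 ÷ 1/33 = 165/14 days.

165/14 days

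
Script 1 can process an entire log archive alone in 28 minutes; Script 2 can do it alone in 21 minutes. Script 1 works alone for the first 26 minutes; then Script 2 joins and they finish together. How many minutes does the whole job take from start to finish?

188/7 minutes

In 26 minutes Script 1 does 26/28 = 13/14 of the job, leaving 1/14.
Script 1 and Script 2 together work at 1/12 per minute, so finishing takes 1/14 ÷ 1/12 = 6/7 minutes.
Total time = 26 + 6/7 = 188/7 minutes.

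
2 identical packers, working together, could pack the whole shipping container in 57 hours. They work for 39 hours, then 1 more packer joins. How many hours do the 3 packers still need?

12 hours

One packer does 1/114 of the job per hour.
After 39 hours with 2 packers, 13/19 is done (6/19 left).
With 3 packers the rate is 3/114 = 1/38, so the rest takes 6/19 ÷ 1/38 = 12 hours.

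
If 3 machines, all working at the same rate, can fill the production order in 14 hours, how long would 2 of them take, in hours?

21 hours

Total work is 3·14 = 42 machine-hours.
With 2 machines: 42/2 = 21 hours.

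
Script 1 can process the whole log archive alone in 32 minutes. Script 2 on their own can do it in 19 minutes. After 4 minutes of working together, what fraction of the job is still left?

101/152

Combined rate: 1/32 + 1/19 = (19 + 32)/608 = 51/608 per minute.
In 4 minutes they complete 4·51/608 = 51/152 of the job.
So 101/152 remains.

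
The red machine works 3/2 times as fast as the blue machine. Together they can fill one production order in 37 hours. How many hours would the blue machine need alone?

Let the blue machine's rate be r; then the red machine's rate is (3/2)r, so together (3/2 + 1)r = (5/2)r = 1/37.
Thus r = 2/185 per hour.
The blue machine alone: 185/2 hours; the red machine alone: 185/3 hours.

185/2 hours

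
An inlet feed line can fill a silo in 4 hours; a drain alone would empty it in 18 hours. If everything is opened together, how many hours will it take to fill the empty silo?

36/7 hours

Net rate = 1/4 − 1/18 = (9 − 2)/36 = 7/36 per hour.
Filling time = 1 ÷ (7/36) = 36/7 hours.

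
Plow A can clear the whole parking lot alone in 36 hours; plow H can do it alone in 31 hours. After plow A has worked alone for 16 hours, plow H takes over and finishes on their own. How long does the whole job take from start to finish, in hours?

In 16 hours plow A does 16/36 = 4/9 of the job, leaving 5/9.
Plow H works at 1/31 per hour, so finishing takes 5/9 ÷ 1/31 = 155/9 hours.
Total time = 16 + 155/9 = 299/9 hours.

299/9 hours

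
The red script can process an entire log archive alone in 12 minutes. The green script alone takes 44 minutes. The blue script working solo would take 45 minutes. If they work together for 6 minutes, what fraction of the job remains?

38/165

Combined rate: 1/12 + 1/44 + 1/45 = (165 + 45 + 44)/1980 = 254/1980 = 127/990 per minute.
In 6 minutes they complete 6·127/990 = 127/165 of the job.
So 38/165 remains.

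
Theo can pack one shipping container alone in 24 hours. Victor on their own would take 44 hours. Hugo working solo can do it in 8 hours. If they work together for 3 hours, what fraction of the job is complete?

25/44

Combined rate: 1/24 + 1/44 + 1/8 = (11 + 6 + 33)/264 = 50/264 = 25/132 per hour.
In 3 hours they complete 3·25/132 = 25/44 of the job.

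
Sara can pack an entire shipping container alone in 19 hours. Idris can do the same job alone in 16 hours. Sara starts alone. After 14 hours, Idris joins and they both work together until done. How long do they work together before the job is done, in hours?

16/7 hours

In the first 14 hours Sara alone does 14/19 of the job, leaving 5/19.
Once everyone is working, combined rate: 1/19 + 1/16 = (16 + 19)/304 = 35/304 per hour.
Remaining 5/19 at 35/304 per hour takes 16/7 hours.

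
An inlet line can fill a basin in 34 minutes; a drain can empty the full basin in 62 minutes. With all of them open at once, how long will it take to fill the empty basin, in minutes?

Net rate = 1/34 − 1/62 = (31 − 17)/1054 = 14/1054 = 7/527 per minute.
Filling time = 1 ÷ (7/527) = 527/7 minutes.

527/7 minutes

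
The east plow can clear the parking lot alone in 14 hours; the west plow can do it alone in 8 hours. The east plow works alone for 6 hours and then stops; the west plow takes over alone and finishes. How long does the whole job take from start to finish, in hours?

74/7 hours

In 6 hours the east plow does 6/14 = 3/7 of the job, leaving 4/7.
The west plow works at 1/8 per hour, so finishing takes 4/7 ÷ 1/8 = 32/7 hours.
Total time = 6 + 32/7 = 74/7 hours.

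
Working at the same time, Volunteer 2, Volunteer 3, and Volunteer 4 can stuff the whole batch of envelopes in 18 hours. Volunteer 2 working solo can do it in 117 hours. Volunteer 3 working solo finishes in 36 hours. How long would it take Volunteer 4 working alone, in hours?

52 hours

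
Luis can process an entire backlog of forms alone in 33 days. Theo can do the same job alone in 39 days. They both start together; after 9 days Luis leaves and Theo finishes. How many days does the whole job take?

In the first 9 days the combined rate is 8/143, so 72/143 of the job is done, leaving 71/143.
After Luis leaves the rate is 1/39 per day; the remaining 71/143 takes 213/11 days.
Total = 9 + 213/11 = 312/11 days.

312/11 days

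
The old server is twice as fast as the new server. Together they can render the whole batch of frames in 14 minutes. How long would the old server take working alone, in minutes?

21 minutes

Let the new server's rate be r; then the old server's rate is 2r, so together (2 + 1)r = 3r = 1/14.
Thus r = 1/42 per minute.
The new server alone: 42 minutes; the old server alone: 21 minutes.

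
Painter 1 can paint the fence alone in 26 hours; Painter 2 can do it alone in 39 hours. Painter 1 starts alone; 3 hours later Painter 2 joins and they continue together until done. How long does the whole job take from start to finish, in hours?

84/5 hours

In 3 hours Painter 1 does 3/26 of the job, leaving 23/26.
Painter 1 and Painter 2 together work at 5/78 per hour, so finishing takes 23/26 ÷ 5/78 = 69/5 hours.
Total time = 3 + 69/5 = 84/5 hours.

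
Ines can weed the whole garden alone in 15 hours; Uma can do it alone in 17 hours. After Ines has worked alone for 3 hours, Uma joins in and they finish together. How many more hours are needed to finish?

In 3 hours Ines does 3/15 = 1/5 of the job, leaving 4/5.
Ines and Uma together work at 32/255 per hour, so finishing takes 4/5 ÷ 32/255 = 51/8 hours.

51/8 hours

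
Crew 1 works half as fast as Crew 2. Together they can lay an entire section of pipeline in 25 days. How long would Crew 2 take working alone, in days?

Let Crew 2's rate be r; then Crew 1's rate is (1/2)r, so together (1/2 + 1)r = (3/2)r = 1/25.
Thus r = 2/75 per day.
Crew 2 alone: 75/2 days; Crew 1 alone: 75 days.

75/2 days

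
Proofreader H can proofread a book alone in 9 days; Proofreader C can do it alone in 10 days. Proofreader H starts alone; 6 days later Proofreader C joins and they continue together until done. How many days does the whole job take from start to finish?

144/19 days

In 6 days Proofreader H does 6/9 = 2/3 of the job, leaving 1/3.
Proofreader H and Proofreader C together work at 19/90 per day, so finishing takes 1/3 ÷ 19/90 = 30/19 days.
Total time = 6 + 30/19 = 144/19 days.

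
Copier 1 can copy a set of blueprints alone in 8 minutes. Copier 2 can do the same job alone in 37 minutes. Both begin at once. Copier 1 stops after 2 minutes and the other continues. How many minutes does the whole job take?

In the first 2 minutes the combined rate is 45/296, so 45/148 of the job is done, leaving 103/148.
After Copier 1 leaves the rate is 1/37 per minute; the remaining 103/148 takes 103/4 minutes.
Total = 2 + 103/4 = 111/4 minutes.

111/4 minutes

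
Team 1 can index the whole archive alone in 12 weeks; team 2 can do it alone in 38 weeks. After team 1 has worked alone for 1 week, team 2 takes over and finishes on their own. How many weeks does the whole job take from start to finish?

215/6 weeks

In 1 week team 1 does 1/12 of the job, leaving 11/12.
Team 2 works at 1/38 per week, so finishing takes 11/12 ÷ 1/38 = 209/6 weeks.
Total time = 1 + 209/6 = 215/6 weeks.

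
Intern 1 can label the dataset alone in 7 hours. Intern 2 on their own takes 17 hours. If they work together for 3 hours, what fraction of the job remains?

47/119

Combined rate: 1/7 + 1/17 = (17 + 7)/119 = 24/119 per hour.
In 3 hours they complete 3·24/119 = 72/119 of the job.
So 47/119 remains.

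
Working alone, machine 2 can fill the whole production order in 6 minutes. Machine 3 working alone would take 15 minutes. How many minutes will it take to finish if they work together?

30/7 minutes

Combined rate: 1/6 + 1/15 = (5 + 2)/30 = 7/30 per minute.
Time = 1 ÷ (7/30) = 30/7 minutes.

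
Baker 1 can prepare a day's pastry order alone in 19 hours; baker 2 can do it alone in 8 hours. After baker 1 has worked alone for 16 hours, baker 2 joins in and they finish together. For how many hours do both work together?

8/9 hours

In 16 hours baker 1 does 16/19 of the job, leaving 3/19.
Baker 1 and baker 2 together work at 27/152 per hour, so finishing takes 3/19 ÷ 27/152 = 8/9 hours.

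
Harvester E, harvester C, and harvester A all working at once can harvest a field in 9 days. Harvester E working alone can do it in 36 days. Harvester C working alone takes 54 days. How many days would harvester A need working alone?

Combined rate is 1/9 per day.
Known contribution: 1/36 + 1/54 = (3 + 2)/108 = 5/108 per day.
So harvester A's rate is 1/9 − 5/108 = 7/108, meaning 108/7 days alone.

108/7 days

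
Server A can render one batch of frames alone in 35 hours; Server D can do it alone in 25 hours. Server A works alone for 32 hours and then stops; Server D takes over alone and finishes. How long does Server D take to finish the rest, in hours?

In 32 hours Server A does 32/35 of the job, leaving 3/35.
Server D works at 1/25 per hour, so finishing takes 3/35 ÷ 1/25 = 15/7 hours.

15/7 hours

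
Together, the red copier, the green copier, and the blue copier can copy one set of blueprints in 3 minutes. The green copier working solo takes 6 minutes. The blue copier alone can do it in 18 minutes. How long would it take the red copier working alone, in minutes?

9 minutes

Combined rate is 1/3 per minute.
Known contribution: 1/6 + 1/18 = (3 + 1)/18 = 4/18 = 2/9 per minute.
So the red copier's rate is 1/3 − 2/9 = 1/9, meaning 9 minutes alone.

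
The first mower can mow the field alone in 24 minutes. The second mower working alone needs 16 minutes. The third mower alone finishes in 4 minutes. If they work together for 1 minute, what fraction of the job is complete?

Combined rate: 1/24 + 1/16 + 1/4 = (2 + 3 + 12)/48 = 17/48 per minute.
In 1 minute they complete 1·17/48 = 17/48 of the job.

17/48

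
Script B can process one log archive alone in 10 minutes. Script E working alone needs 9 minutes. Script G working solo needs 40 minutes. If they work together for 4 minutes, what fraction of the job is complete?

17/18

Combined rate: 1/10 + 1/9 + 1/40 = (36 + 40 + 9)/360 = 85/360 = 17/72 per minute.
In 4 minutes they complete 4·17/72 = 17/18 of the job.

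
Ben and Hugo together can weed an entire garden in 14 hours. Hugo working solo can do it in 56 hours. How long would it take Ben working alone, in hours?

Combined rate is 1/14 per hour.
Known contribution: 1/56 per hour.
So Ben's rate is 1/14 − 1/56 = 3/56, meaning 56/3 hours alone.

56/3 hours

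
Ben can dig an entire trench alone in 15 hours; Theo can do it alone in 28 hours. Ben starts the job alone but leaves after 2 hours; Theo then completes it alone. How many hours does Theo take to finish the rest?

In 2 hours Ben does 2/15 of the job, leaving 13/15.
Theo works at 1/28 per hour, so finishing takes 13/15 ÷ 1/28 = 364/15 hours.

364/15 hours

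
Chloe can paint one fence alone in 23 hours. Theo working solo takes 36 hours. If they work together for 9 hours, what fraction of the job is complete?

59/92

Combined rate: 1/23 + 1/36 = (36 + 23)/828 = 59/828 per hour.
In 9 hours they complete 9·59/828 = 59/92 of the job.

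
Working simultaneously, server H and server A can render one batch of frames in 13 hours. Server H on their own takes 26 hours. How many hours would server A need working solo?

Combined rate is 1/13 per hour.
Known contribution: 1/26 per hour.
So server A's rate is 1/13 − 1/26 = 1/26, meaning 26 hours alone.

26 hours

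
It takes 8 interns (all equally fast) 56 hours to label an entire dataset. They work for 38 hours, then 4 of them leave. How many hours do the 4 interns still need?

One intern does 1/448 of the job per hour.
After 38 hours with 8 interns, 19/28 is done (9/28 left).
With 4 interns the rate is 4/448 = 1/112, so the rest takes 9/28 ÷ 1/112 = 36 hours.

36 hours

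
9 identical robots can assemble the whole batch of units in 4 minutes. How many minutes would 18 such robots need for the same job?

2 minutes

Total work is 9·4 = 36 robot-minutes.
With 18 robots: 36/18 = 2 minutes.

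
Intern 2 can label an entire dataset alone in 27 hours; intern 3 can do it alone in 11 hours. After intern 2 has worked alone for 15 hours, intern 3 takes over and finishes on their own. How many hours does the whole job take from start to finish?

In 15 hours intern 2 does 15/27 = 5/9 of the job, leaving 4/9.
Intern 3 works at 1/11 per hour, so finishing takes 4/9 ÷ 1/11 = 44/9 hours.
Total time = 15 + 44/9 = 179/9 hours.

179/9 hours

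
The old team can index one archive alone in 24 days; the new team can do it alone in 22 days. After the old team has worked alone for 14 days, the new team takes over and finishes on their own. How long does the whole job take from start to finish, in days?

139/6 days

In 14 days the old team does 14/24 = 7/12 of the job, leaving 5/12.
The new team works at 1/22 per day, so finishing takes 5/12 ÷ 1/22 = 55/6 days.
Total time = 14 + 55/6 = 139/6 days.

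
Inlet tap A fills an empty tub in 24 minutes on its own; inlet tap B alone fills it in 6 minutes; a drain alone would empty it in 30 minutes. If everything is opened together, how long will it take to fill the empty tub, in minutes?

40/7 minutes

Net rate = 1/24 + 1/6 − 1/30 = (5 + 20 − 4)/120 = 21/120 = 7/40 per minute.
Filling time = 1 ÷ (7/40) = 40/7 minutes.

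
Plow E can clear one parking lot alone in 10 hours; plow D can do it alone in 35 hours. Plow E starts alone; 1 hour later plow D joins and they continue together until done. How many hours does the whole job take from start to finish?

8 hours

In 1 hour plow E does 1/10 of the job, leaving 9/10.
Plow E and plow D together work at 9/70 per hour, so finishing takes 9/10 ÷ 9/70 = 7 hours.
Total time = 1 + 7 = 8 hours.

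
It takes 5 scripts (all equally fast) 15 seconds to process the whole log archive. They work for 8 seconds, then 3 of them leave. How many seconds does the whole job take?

51/2 seconds

One script does 1/75 of the job per second.
After 8 seconds with 5 scripts, 8/15 is done (7/15 left).
With 2 scripts the rate is 2/75, so the rest takes 7/15 ÷ 2/75 = 35/2 seconds.
Total = 8 + 35/2 = 51/2 seconds.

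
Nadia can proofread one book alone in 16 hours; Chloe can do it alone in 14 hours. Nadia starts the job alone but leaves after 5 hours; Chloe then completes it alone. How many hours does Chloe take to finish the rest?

In 5 hours Nadia does 5/16 of the job, leaving 11/16.
Chloe works at 1/14 per hour, so finishing takes 11/16 ÷ 1/14 = 77/8 hours.

77/8 hours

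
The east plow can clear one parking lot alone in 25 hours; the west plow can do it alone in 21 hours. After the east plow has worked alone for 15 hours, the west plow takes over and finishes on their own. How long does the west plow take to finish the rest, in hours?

42/5 hours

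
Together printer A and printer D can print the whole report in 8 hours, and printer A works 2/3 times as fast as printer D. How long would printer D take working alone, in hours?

40/3 hours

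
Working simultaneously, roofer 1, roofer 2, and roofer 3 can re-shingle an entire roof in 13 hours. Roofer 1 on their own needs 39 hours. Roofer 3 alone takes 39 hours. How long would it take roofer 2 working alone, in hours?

Combined rate is 1/13 per hour.
Known contribution: 1/39 + 1/39 = (1 + 1)/39 = 2/39 per hour.
So roofer 2's rate is 1/13 − 2/39 = 1/39, meaning 39 hours alone.

39 hours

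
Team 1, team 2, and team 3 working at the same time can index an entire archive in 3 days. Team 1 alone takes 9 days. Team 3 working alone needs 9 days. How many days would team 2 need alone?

9 days

Combined rate is 1/3 per day.
Known contribution: 1/9 + 1/9 = (1 + 1)/9 = 2/9 per day.
So team 2's rate is 1/3 − 2/9 = 1/9, meaning 9 days alone.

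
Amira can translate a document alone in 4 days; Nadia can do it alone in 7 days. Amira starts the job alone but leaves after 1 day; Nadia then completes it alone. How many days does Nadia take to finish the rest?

In 1 day Amira does 1/4 of the job, leaving 3/4.
Nadia works at 1/7 per day, so finishing takes 3/4 ÷ 1/7 = 21/4 days.

21/4 days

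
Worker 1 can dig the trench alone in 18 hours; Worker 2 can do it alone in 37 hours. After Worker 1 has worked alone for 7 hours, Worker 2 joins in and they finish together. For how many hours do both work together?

In 7 hours Worker 1 does 7/18 of the job, leaving 11/18.
Worker 1 and Worker 2 together work at 55/666 per hour, so finishing takes 11/18 ÷ 55/666 = 37/5 hours.

37/5 hours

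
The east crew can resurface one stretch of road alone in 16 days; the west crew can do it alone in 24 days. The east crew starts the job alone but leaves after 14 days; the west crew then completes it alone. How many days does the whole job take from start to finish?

17 days

In 14 days the east crew does 14/16 = 7/8 of the job, leaving 1/8.
The west crew works at 1/24 per day, so finishing takes 1/8 ÷ 1/24 = 3 days.
Total time = 14 + 3 = 17 days.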